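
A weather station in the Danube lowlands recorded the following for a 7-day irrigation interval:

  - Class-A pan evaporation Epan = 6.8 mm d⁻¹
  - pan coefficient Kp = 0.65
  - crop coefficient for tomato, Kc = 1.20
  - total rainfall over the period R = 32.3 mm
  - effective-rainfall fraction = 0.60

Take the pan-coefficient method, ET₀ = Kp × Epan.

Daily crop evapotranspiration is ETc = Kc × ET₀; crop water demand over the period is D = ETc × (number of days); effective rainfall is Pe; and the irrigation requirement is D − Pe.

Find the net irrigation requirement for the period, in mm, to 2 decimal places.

ET₀ = 0.65 × 6.8 = 4.4200 mm/d
ETc = Kc × ET₀ = 1.20 × 4.4200 = 5.3040 mm/d
Crop demand D = ETc × 7 d = 5.3040 × 7 = 37.128 mm
Pe = 0.60 × 32.3 = 19.380 mm
D − Pe = 37.128 − 19.380 = 17.748 mm

17.75 mm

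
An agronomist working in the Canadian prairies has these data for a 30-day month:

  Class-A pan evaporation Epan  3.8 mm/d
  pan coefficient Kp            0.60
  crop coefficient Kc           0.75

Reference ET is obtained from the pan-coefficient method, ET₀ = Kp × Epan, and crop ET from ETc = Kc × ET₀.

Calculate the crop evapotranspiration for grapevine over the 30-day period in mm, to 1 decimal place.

51.3 mm

ET₀ = 0.60 × 3.8 = 2.2800 mm/d
ETc = Kc × ET₀ = 0.75 × 2.2800 = 1.7100 mm/d
Over 30 days: 1.7100 × 30 = 51.300 mm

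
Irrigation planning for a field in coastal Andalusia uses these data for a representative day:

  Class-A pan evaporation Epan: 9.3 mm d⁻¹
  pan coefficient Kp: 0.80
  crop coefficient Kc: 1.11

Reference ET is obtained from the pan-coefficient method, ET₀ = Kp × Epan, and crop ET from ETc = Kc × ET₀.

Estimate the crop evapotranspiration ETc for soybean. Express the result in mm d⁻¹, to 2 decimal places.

ET₀ = 0.80 × 9.3 = 7.4400 mm/d
ETc = Kc × ET₀ = 1.11 × 7.4400 = 8.2584 mm/d

8.26 mm d⁻¹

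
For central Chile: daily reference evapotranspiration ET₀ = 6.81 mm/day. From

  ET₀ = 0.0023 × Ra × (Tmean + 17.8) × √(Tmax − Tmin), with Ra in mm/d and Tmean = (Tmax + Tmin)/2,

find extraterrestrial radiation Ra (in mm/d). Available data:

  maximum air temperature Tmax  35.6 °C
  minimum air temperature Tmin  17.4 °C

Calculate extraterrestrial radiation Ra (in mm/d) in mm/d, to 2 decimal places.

Tmean = 26.50 °C; √ΔT = 4.2661
Ra = ET₀ / [0.0023 × (Tmean+17.8) × √ΔT] = 6.81 / (0.0023 × 44.30 × 4.2661) = 15.667 mm/d

15.67 mm/d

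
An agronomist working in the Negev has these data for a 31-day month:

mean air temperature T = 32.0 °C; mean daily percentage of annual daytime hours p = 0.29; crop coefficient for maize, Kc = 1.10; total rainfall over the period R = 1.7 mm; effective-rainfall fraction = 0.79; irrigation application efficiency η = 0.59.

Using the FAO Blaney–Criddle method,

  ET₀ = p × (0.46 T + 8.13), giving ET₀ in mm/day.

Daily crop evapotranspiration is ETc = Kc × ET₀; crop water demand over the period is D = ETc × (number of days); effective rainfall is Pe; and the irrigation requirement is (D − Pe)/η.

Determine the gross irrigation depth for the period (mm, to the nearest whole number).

381 mm

ET₀ = 0.29 × (0.46 × 32.0 + 8.13) = 0.29 × 22.850 = 6.6265 mm/d
ETc = Kc × ET₀ = 1.10 × 6.6265 = 7.2892 mm/d
Crop demand D = ETc × 31 d = 7.2892 × 31 = 225.965 mm
Pe = 0.79 × 1.7 = 1.343 mm
D − Pe = 225.965 − 1.343 = 224.622 mm
Gross irrigation = 224.622 / 0.59 = 380.715 mm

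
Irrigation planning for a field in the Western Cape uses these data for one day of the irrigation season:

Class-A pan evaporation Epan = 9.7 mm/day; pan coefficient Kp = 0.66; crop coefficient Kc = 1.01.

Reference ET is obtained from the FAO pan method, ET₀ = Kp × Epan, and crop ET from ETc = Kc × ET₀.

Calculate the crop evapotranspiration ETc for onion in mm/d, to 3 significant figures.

ET₀ = 0.66 × 9.7 = 6.4020 mm/d
ETc = Kc × ET₀ = 1.01 × 6.4020 = 6.4660 mm/d

6.47 mm/d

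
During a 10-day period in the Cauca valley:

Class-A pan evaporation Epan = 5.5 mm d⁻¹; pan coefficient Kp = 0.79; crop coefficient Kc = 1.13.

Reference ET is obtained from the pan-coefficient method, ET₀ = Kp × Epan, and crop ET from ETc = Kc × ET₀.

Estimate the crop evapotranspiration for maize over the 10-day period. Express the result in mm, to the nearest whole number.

ET₀ = 0.79 × 5.5 = 4.3450 mm/d
ETc = Kc × ET₀ = 1.13 × 4.3450 = 4.9099 mm/d
Over 10 days: 4.9099 × 10 = 49.099 mm

49 mm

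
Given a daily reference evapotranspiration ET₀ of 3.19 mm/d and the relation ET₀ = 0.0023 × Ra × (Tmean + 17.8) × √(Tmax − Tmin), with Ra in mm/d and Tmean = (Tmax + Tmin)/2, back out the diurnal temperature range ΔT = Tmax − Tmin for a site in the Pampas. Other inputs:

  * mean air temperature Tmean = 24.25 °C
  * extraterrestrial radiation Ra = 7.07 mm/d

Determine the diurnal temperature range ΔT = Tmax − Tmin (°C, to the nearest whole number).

22 °C

√ΔT = ET₀ / [0.0023 × Ra × (Tmean+17.8)] = 3.19 / (0.0023 × 7.07 × 42.05) = 4.6653
ΔT = 4.6653² = 21.765 °C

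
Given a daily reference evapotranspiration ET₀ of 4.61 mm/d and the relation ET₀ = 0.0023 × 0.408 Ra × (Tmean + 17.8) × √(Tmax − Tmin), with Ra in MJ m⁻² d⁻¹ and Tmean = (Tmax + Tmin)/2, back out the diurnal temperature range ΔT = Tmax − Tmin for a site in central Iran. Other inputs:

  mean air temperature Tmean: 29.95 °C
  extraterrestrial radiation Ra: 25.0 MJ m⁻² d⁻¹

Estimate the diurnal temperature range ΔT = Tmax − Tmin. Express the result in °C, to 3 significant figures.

16.9 °C

√ΔT = ET₀ / [0.0023 × 0.408 × Ra × (Tmean+17.8)] = 4.61 / (0.0023 × 10.2000 × 47.75) = 4.1153
ΔT = 4.1153² = 16.936 °C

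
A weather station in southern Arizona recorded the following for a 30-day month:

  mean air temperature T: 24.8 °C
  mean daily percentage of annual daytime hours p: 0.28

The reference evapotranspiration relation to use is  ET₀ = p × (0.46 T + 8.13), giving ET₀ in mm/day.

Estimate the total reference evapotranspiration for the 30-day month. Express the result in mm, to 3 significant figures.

ET₀ = 0.28 × (0.46 × 24.8 + 8.13) = 0.28 × 19.538 = 5.4706 mm/d
Monthly total = 5.4706 × 30 = 164.118 mm

164 mm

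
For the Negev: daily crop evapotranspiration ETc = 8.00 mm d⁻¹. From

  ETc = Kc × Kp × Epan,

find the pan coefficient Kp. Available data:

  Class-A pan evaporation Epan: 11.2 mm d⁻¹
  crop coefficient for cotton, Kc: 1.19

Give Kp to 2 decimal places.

0.60

ETc = Kc × Kp × Epan  ⇒  Kp = ETc / (Kc × Epan)
Kp = 8.00 / (1.19 × 11.2) = 8.00 / 13.328 = 0.6002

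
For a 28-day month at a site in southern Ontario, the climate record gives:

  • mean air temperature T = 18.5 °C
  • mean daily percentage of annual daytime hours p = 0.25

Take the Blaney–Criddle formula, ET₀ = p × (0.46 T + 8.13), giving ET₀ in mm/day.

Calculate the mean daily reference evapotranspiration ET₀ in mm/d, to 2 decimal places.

4.16 mm/d

ET₀ = 0.25 × (0.46 × 18.5 + 8.13) = 0.25 × 16.640 = 4.1600 mm/d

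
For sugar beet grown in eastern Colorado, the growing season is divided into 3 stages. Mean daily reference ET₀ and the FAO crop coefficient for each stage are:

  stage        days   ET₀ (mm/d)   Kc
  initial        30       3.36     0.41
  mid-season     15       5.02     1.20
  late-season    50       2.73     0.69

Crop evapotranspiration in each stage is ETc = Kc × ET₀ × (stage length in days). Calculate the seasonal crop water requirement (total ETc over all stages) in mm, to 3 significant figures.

226 mm

initial: 0.41 × 3.36 × 30 = 41.33 mm
mid-season: 1.20 × 5.02 × 15 = 90.36 mm
late-season: 0.69 × 2.73 × 50 = 94.19 mm
Seasonal total = 225.88 mm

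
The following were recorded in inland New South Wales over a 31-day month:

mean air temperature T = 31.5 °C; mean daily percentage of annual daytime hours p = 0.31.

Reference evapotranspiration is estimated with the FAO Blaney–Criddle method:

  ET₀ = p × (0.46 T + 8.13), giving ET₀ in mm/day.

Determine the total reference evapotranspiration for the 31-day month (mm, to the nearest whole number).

ET₀ = 0.31 × (0.46 × 31.5 + 8.13) = 0.31 × 22.620 = 7.0122 mm/d
Monthly total = 7.0122 × 31 = 217.378 mm

217 mm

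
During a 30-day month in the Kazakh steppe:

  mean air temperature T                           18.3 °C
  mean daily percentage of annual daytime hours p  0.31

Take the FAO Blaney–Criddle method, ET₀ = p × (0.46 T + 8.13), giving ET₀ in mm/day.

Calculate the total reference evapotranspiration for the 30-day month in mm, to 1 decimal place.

153.9 mm

ET₀ = 0.31 × (0.46 × 18.3 + 8.13) = 0.31 × 16.548 = 5.1299 mm/d
Monthly total = 5.1299 × 30 = 153.897 mm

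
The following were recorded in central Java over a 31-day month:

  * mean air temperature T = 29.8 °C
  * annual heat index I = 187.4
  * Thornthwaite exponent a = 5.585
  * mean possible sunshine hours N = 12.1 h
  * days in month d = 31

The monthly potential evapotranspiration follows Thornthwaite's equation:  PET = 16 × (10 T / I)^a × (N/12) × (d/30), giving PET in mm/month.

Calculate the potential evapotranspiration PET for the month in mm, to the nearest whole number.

10T/I = 10 × 29.8 / 187.4 = 1.5902
(10T/I)^a = 1.5902^5.585 = 13.3385
Uncorrected PET = 16 × 13.3385 = 213.416 mm
Correction = (N/12)(d/30) = (12.1/12)(31/30) = 1.0419
PET = 213.416 × 1.0419 = 222.358 mm/month

222 mm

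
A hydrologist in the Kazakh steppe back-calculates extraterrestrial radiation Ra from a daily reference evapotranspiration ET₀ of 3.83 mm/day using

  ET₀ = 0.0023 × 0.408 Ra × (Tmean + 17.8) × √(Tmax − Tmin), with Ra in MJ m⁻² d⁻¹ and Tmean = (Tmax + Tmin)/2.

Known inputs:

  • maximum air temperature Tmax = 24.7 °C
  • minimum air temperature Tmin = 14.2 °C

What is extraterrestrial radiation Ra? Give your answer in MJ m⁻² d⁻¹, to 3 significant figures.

33.8 MJ m⁻² d⁻¹

Tmean = (24.7+14.2)/2 = 19.45 °C; ΔT = 10.5
Ra = ET₀ / [0.0023 × 0.408 × (Tmean+17.8) × √ΔT]
   = 3.83 / (0.0023 × 0.408 × 37.25 × 3.2404) = 33.813 MJ m⁻² d⁻¹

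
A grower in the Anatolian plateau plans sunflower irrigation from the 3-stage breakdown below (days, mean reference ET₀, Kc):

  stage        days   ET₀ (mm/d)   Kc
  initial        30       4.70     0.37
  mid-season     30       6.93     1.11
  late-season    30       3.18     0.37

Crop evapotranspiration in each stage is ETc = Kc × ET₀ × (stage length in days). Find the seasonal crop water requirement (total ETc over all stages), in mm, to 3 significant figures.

318 mm

initial: 0.37 × 4.70 × 30 = 52.17 mm
mid-season: 1.11 × 6.93 × 30 = 230.77 mm
late-season: 0.37 × 3.18 × 30 = 35.30 mm
Seasonal total = 318.24 mm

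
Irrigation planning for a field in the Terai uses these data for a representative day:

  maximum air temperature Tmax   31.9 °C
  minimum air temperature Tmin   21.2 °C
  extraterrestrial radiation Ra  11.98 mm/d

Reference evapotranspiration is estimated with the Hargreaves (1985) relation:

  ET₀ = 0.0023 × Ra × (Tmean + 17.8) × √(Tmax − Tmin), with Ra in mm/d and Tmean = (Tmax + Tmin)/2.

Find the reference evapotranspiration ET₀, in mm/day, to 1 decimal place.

4.0 mm/day

Tmean = (31.9 + 21.2)/2 = 26.55 °C
ET₀ = 0.0023 × 11.98 × (26.55 + 17.8) × √10.7 = 0.0023 × 11.98 × 44.35 × 3.2711 = 3.9973 mm/d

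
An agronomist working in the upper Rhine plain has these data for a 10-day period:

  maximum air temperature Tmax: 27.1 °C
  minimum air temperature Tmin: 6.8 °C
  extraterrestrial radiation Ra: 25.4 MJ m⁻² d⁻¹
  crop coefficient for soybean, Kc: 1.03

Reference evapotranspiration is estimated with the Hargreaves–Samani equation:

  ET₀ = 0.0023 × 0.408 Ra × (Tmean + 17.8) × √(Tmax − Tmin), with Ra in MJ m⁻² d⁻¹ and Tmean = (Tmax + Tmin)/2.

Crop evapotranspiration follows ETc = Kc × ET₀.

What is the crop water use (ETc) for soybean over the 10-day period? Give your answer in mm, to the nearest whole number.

Tmean = (27.1 + 6.8)/2 = 16.95 °C
0.408 Ra = 0.408 × 25.4 = 10.3632 mm/d equivalent
ET₀ = 0.0023 × 10.3632 × (16.95 + 17.8) × √20.3 = 0.0023 × 10.3632 × 34.75 × 4.5056 = 3.7319 mm/d
ETc = Kc × ET₀ = 1.03 × 3.7319 = 3.8439 mm/d
Over 10 days: 3.8439 × 10 = 38.439 mm

38 mm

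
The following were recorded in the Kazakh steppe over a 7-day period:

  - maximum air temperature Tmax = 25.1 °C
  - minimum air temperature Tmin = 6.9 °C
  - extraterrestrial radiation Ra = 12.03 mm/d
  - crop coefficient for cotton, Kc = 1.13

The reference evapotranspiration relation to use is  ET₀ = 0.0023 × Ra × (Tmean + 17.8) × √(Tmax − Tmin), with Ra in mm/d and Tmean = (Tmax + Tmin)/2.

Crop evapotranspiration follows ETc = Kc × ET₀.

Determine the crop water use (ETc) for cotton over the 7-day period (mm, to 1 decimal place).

Tmean = (25.1 + 6.9)/2 = 16.00 °C
ET₀ = 0.0023 × 12.03 × (16.00 + 17.8) × √18.2 = 0.0023 × 12.03 × 33.80 × 4.2661 = 3.9897 mm/d
ETc = Kc × ET₀ = 1.13 × 3.9897 = 4.5084 mm/d
Over 7 days: 4.5084 × 7 = 31.559 mm

31.6 mm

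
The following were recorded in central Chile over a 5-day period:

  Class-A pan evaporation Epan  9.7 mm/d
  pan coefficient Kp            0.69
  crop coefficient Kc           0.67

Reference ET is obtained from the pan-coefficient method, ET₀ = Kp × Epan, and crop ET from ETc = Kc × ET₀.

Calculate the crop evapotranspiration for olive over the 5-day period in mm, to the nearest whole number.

ET₀ = 0.69 × 9.7 = 6.6930 mm/d
ETc = Kc × ET₀ = 0.67 × 6.6930 = 4.4843 mm/d
Over 5 days: 4.4843 × 5 = 22.422 mm

22 mm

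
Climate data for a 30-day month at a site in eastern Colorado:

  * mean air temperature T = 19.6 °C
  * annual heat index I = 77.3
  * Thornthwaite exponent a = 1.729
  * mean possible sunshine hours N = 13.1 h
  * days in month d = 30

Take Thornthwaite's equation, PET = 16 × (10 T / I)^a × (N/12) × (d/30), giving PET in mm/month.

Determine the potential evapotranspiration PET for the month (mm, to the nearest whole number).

87 mm

10T/I = 10 × 19.6 / 77.3 = 2.5356
(10T/I)^a = 2.5356^1.729 = 4.9964
Uncorrected PET = 16 × 4.9964 = 79.942 mm
Correction = (N/12)(d/30) = (13.1/12)(30/30) = 1.0917
PET = 79.942 × 1.0917 = 87.273 mm/month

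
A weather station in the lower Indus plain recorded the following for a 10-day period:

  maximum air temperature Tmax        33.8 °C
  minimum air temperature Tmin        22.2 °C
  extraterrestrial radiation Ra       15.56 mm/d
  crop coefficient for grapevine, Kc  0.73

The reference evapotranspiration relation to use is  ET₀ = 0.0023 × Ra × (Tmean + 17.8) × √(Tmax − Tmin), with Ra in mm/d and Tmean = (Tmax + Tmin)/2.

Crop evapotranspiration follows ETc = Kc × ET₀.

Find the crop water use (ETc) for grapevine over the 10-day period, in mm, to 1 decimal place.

Tmean = (33.8 + 22.2)/2 = 28.00 °C
ET₀ = 0.0023 × 15.56 × (28.00 + 17.8) × √11.6 = 0.0023 × 15.56 × 45.80 × 3.4059 = 5.5826 mm/d
ETc = Kc × ET₀ = 0.73 × 5.5826 = 4.0753 mm/d
Over 10 days: 4.0753 × 10 = 40.753 mm

40.8 mm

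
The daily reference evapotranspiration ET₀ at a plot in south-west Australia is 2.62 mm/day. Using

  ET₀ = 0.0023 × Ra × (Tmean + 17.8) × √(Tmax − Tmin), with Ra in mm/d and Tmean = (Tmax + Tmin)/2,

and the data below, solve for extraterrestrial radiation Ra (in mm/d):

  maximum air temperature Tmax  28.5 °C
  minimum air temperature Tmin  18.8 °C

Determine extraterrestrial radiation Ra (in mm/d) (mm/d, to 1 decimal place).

8.8 mm/d

Tmean = 23.65 °C; √ΔT = 3.1145
Ra = ET₀ / [0.0023 × (Tmean+17.8) × √ΔT] = 2.62 / (0.0023 × 41.45 × 3.1145) = 8.824 mm/d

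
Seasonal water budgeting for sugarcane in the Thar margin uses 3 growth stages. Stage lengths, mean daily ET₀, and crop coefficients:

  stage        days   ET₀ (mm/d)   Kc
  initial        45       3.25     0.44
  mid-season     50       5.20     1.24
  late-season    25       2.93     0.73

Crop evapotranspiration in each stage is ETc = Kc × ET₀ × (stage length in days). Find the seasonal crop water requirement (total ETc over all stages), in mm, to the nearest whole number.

440 mm

initial: 0.44 × 3.25 × 45 = 64.35 mm
mid-season: 1.24 × 5.20 × 50 = 322.40 mm
late-season: 0.73 × 2.93 × 25 = 53.47 mm
Seasonal total = 440.22 mm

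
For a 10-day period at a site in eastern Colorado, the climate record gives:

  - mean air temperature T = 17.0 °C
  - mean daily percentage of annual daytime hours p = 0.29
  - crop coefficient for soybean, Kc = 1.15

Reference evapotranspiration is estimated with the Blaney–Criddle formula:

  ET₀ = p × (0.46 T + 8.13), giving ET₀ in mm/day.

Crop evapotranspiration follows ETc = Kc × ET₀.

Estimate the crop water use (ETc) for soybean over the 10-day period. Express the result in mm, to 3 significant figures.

53.2 mm

ET₀ = 0.29 × (0.46 × 17.0 + 8.13) = 0.29 × 15.950 = 4.6255 mm/d
ETc = Kc × ET₀ = 1.15 × 4.6255 = 5.3193 mm/d
Over 10 days: 5.3193 × 10 = 53.193 mm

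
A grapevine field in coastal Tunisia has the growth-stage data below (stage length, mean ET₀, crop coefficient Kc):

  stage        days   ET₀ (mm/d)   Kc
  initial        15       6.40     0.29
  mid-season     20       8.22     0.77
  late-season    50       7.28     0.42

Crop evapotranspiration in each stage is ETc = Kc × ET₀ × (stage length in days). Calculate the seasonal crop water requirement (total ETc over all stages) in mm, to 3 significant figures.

initial: 0.29 × 6.40 × 15 = 27.84 mm
mid-season: 0.77 × 8.22 × 20 = 126.59 mm
late-season: 0.42 × 7.28 × 50 = 152.88 mm
Seasonal total = 307.31 mm

307 mm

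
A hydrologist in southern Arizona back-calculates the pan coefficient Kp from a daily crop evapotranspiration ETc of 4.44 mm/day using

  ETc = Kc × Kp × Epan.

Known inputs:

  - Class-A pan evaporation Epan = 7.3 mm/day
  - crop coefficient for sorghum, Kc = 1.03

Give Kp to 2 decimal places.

ETc = Kc × Kp × Epan  ⇒  Kp = ETc / (Kc × Epan)
Kp = 4.44 / (1.03 × 7.3) = 4.44 / 7.519 = 0.5905

0.59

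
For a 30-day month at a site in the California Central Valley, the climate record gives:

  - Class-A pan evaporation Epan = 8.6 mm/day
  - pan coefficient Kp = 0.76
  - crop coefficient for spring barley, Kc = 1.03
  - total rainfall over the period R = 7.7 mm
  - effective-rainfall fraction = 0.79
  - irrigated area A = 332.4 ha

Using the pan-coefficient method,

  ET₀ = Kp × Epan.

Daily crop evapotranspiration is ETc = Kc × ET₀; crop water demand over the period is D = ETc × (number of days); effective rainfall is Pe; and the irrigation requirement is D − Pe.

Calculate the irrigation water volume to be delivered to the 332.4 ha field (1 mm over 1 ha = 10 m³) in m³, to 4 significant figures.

ET₀ = 0.76 × 8.6 = 6.5360 mm/d
ETc = Kc × ET₀ = 1.03 × 6.5360 = 6.7321 mm/d
Crop demand D = ETc × 30 d = 6.7321 × 30 = 201.963 mm
Pe = 0.79 × 7.7 = 6.083 mm
D − Pe = 201.963 − 6.083 = 195.880 mm
Volume = 195.880 mm × 332.4 ha × 10 = 651105.1 m³

651100 m³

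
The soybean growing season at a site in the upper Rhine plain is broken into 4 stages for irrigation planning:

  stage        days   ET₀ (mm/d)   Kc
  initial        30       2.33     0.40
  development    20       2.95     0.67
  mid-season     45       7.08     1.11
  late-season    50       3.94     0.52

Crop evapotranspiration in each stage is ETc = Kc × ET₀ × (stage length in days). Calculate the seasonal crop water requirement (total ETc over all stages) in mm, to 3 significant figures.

initial: 0.40 × 2.33 × 30 = 27.96 mm
development: 0.67 × 2.95 × 20 = 39.53 mm
mid-season: 1.11 × 7.08 × 45 = 353.65 mm
late-season: 0.52 × 3.94 × 50 = 102.44 mm
Seasonal total = 523.58 mm

524 mm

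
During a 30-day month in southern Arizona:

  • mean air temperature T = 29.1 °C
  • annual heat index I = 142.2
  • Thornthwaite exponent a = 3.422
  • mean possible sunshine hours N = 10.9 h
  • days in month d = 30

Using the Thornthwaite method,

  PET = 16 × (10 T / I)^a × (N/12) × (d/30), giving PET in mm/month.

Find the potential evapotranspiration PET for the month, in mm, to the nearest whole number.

168 mm

10T/I = 10 × 29.1 / 142.2 = 2.0464
(10T/I)^a = 2.0464^3.422 = 11.5934
Uncorrected PET = 16 × 11.5934 = 185.494 mm
Correction = (N/12)(d/30) = (10.9/12)(30/30) = 0.9083
PET = 185.494 × 0.9083 = 168.484 mm/month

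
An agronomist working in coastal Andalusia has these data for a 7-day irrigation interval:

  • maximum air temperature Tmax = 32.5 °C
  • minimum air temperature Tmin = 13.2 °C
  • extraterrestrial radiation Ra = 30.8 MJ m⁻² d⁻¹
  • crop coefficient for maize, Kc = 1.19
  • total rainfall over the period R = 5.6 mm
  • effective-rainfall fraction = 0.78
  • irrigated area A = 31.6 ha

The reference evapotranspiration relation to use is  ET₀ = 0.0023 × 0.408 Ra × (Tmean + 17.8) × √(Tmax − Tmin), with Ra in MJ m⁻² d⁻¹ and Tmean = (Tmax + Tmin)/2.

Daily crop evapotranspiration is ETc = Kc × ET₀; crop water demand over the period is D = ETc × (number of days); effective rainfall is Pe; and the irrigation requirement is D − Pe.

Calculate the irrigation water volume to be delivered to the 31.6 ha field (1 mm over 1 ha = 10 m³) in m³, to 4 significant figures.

Tmean = (32.5 + 13.2)/2 = 22.85 °C
0.408 Ra = 0.408 × 30.8 = 12.5664 mm/d equivalent
ET₀ = 0.0023 × 12.5664 × (22.85 + 17.8) × √19.3 = 0.0023 × 12.5664 × 40.65 × 4.3932 = 5.1616 mm/d
ETc = Kc × ET₀ = 1.19 × 5.1616 = 6.1423 mm/d
Crop demand D = ETc × 7 d = 6.1423 × 7 = 42.996 mm
Pe = 0.78 × 5.6 = 4.368 mm
D − Pe = 42.996 − 4.368 = 38.628 mm
Volume = 38.628 mm × 31.6 ha × 10 = 12206.4 m³

12210 m³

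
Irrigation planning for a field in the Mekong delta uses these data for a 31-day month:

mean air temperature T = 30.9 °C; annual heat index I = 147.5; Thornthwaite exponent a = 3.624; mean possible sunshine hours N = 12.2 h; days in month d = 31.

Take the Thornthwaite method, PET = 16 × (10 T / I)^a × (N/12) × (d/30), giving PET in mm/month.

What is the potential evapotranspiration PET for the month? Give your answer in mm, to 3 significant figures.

245 mm

10T/I = 10 × 30.9 / 147.5 = 2.0949
(10T/I)^a = 2.0949^3.624 = 14.5846
Uncorrected PET = 16 × 14.5846 = 233.354 mm
Correction = (N/12)(d/30) = (12.2/12)(31/30) = 1.0506
PET = 233.354 × 1.0506 = 245.162 mm/month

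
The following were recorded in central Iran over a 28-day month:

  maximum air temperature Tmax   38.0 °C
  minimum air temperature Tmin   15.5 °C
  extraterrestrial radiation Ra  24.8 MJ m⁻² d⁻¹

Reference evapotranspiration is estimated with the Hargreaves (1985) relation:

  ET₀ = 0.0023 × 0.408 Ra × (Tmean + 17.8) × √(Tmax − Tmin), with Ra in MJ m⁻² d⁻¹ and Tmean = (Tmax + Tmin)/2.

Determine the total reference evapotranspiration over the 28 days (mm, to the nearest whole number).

138 mm

Tmean = (38.0 + 15.5)/2 = 26.75 °C
0.408 Ra = 0.408 × 24.8 = 10.1184 mm/d equivalent
ET₀ = 0.0023 × 10.1184 × (26.75 + 17.8) × √22.5 = 0.0023 × 10.1184 × 44.55 × 4.7434 = 4.9179 mm/d
Over 28 days: 4.9179 × 28 = 137.701 mm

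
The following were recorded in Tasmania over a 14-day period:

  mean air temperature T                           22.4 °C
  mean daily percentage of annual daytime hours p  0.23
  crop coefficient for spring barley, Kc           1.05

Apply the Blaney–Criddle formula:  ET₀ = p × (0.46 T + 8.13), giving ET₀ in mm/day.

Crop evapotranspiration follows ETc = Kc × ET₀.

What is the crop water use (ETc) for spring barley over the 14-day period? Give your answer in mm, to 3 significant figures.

ET₀ = 0.23 × (0.46 × 22.4 + 8.13) = 0.23 × 18.434 = 4.2398 mm/d
ETc = Kc × ET₀ = 1.05 × 4.2398 = 4.4518 mm/d
Over 14 days: 4.4518 × 14 = 62.325 mm

62.3 mm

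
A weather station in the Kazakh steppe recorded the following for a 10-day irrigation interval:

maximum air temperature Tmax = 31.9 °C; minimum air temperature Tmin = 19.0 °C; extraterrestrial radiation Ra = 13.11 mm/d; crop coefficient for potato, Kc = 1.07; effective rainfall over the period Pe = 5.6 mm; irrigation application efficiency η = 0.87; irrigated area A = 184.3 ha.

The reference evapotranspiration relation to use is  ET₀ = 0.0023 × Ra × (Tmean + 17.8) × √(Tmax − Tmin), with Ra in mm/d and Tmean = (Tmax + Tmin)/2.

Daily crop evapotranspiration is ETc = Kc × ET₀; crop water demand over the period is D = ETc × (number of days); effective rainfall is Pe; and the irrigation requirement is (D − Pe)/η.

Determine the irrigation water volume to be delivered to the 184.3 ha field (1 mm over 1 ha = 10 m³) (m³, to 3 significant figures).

Tmean = (31.9 + 19.0)/2 = 25.45 °C
ET₀ = 0.0023 × 13.11 × (25.45 + 17.8) × √12.9 = 0.0023 × 13.11 × 43.25 × 3.5917 = 4.6840 mm/d
ETc = Kc × ET₀ = 1.07 × 4.6840 = 5.0119 mm/d
Crop demand D = ETc × 10 d = 5.0119 × 10 = 50.119 mm
D − Pe = 50.119 − 5.6 = 44.519 mm
Gross irrigation = 44.519 / 0.87 = 51.171 mm
Volume = 51.171 mm × 184.3 ha × 10 = 94308.2 m³

94300 m³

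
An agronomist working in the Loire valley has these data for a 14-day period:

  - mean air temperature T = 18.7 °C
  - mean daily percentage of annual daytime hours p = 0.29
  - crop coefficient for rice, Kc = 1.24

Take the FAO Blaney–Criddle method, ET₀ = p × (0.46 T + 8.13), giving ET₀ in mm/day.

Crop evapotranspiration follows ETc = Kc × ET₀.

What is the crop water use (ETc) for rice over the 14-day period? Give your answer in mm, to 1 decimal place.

ET₀ = 0.29 × (0.46 × 18.7 + 8.13) = 0.29 × 16.732 = 4.8523 mm/d
ETc = Kc × ET₀ = 1.24 × 4.8523 = 6.0169 mm/d
Over 14 days: 6.0169 × 14 = 84.237 mm

84.2 mm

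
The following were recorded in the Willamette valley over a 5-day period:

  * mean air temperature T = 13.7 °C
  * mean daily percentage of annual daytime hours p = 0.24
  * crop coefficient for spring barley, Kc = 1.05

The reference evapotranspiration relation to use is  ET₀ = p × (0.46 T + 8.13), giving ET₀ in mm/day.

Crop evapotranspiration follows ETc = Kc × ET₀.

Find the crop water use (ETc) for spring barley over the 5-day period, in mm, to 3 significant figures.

18.2 mm

ET₀ = 0.24 × (0.46 × 13.7 + 8.13) = 0.24 × 14.432 = 3.4637 mm/d
ETc = Kc × ET₀ = 1.05 × 3.4637 = 3.6369 mm/d
Over 5 days: 3.6369 × 5 = 18.185 mm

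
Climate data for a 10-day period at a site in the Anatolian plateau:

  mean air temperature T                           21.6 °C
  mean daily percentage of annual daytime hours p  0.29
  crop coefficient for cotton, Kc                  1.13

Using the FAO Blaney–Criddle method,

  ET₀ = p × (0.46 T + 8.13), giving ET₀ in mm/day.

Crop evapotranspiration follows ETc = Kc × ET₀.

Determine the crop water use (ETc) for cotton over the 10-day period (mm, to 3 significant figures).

59.2 mm

ET₀ = 0.29 × (0.46 × 21.6 + 8.13) = 0.29 × 18.066 = 5.2391 mm/d
ETc = Kc × ET₀ = 1.13 × 5.2391 = 5.9202 mm/d
Over 10 days: 5.9202 × 10 = 59.202 mm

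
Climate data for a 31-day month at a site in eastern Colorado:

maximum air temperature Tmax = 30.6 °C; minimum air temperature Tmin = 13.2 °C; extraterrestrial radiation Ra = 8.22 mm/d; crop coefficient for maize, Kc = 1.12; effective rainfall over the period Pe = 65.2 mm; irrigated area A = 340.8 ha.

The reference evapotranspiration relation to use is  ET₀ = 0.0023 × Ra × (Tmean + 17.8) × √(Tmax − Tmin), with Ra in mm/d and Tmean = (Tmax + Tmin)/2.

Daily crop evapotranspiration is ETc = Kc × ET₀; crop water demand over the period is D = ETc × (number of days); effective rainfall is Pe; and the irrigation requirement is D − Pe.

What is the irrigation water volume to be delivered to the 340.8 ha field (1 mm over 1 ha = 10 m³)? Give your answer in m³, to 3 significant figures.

Tmean = (30.6 + 13.2)/2 = 21.90 °C
ET₀ = 0.0023 × 8.22 × (21.90 + 17.8) × √17.4 = 0.0023 × 8.22 × 39.70 × 4.1713 = 3.1308 mm/d
ETc = Kc × ET₀ = 1.12 × 3.1308 = 3.5065 mm/d
Crop demand D = ETc × 31 d = 3.5065 × 31 = 108.702 mm
D − Pe = 108.702 − 65.2 = 43.502 mm
Volume = 43.502 mm × 340.8 ha × 10 = 148254.8 m³

148000 m³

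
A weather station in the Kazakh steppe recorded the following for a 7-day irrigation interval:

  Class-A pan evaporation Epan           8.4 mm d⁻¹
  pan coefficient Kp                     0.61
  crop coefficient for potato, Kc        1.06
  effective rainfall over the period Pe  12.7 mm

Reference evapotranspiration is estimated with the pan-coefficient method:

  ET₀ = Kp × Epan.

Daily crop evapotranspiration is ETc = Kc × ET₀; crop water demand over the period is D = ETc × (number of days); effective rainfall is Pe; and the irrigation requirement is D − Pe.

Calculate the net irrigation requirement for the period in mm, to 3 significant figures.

ET₀ = 0.61 × 8.4 = 5.1240 mm/d
ETc = Kc × ET₀ = 1.06 × 5.1240 = 5.4314 mm/d
Crop demand D = ETc × 7 d = 5.4314 × 7 = 38.020 mm
D − Pe = 38.020 − 12.7 = 25.320 mm

25.3 mm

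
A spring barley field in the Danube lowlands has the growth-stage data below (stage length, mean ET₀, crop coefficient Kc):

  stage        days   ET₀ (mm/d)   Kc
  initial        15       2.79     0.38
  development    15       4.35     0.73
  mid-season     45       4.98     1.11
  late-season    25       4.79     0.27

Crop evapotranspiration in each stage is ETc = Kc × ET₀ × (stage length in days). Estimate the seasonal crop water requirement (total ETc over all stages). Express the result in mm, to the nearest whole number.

345 mm

initial: 0.38 × 2.79 × 15 = 15.90 mm
development: 0.73 × 4.35 × 15 = 47.63 mm
mid-season: 1.11 × 4.98 × 45 = 248.75 mm
late-season: 0.27 × 4.79 × 25 = 32.33 mm
Seasonal total = 344.61 mm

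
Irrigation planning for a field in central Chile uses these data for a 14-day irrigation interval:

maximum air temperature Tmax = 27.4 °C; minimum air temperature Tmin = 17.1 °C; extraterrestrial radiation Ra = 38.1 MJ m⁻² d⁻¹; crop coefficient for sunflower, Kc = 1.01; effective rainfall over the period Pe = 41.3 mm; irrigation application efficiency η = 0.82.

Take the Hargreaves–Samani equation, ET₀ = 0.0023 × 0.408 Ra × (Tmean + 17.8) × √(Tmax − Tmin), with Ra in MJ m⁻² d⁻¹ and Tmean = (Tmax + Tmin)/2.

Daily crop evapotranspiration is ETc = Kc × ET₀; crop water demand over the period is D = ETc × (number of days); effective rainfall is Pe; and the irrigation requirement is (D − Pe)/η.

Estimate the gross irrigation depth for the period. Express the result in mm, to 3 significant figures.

28.9 mm

Tmean = (27.4 + 17.1)/2 = 22.25 °C
0.408 Ra = 0.408 × 38.1 = 15.5448 mm/d equivalent
ET₀ = 0.0023 × 15.5448 × (22.25 + 17.8) × √10.3 = 0.0023 × 15.5448 × 40.05 × 3.2094 = 4.5956 mm/d
ETc = Kc × ET₀ = 1.01 × 4.5956 = 4.6416 mm/d
Crop demand D = ETc × 14 d = 4.6416 × 14 = 64.982 mm
D − Pe = 64.982 − 41.3 = 23.682 mm
Gross irrigation = 23.682 / 0.82 = 28.880 mm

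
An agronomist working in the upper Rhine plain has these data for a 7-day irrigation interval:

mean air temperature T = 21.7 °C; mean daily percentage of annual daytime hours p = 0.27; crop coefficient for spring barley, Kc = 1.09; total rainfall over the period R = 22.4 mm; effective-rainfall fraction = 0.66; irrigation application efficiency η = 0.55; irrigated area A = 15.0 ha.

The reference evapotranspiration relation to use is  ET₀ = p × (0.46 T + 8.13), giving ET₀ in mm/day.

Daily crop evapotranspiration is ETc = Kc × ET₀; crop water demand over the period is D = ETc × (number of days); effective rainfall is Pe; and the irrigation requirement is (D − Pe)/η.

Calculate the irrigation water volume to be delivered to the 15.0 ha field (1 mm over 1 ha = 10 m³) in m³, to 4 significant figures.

6144 m³

ET₀ = 0.27 × (0.46 × 21.7 + 8.13) = 0.27 × 18.112 = 4.8902 mm/d
ETc = Kc × ET₀ = 1.09 × 4.8902 = 5.3303 mm/d
Crop demand D = ETc × 7 d = 5.3303 × 7 = 37.312 mm
Pe = 0.66 × 22.4 = 14.784 mm
D − Pe = 37.312 − 14.784 = 22.528 mm
Gross irrigation = 22.528 / 0.55 = 40.960 mm
Volume = 40.960 mm × 15.0 ha × 10 = 6144.0 m³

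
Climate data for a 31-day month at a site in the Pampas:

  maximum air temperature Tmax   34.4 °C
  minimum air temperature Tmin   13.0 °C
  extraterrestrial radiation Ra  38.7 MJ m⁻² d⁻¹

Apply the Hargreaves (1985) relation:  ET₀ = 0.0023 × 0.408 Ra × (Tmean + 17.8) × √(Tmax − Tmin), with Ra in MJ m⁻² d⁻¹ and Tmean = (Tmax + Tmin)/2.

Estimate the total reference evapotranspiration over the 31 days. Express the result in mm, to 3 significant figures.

216 mm

Tmean = (34.4 + 13.0)/2 = 23.70 °C
0.408 Ra = 0.408 × 38.7 = 15.7896 mm/d equivalent
ET₀ = 0.0023 × 15.7896 × (23.70 + 17.8) × √21.4 = 0.0023 × 15.7896 × 41.50 × 4.6260 = 6.9719 mm/d
Over 31 days: 6.9719 × 31 = 216.129 mm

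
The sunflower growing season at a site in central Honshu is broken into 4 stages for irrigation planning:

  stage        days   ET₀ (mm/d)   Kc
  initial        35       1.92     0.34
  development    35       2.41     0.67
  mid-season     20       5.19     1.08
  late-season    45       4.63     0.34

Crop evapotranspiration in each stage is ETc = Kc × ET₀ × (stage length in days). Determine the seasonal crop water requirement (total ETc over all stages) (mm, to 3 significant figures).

262 mm

initial: 0.34 × 1.92 × 35 = 22.85 mm
development: 0.67 × 2.41 × 35 = 56.51 mm
mid-season: 1.08 × 5.19 × 20 = 112.10 mm
late-season: 0.34 × 4.63 × 45 = 70.84 mm
Seasonal total = 262.30 mm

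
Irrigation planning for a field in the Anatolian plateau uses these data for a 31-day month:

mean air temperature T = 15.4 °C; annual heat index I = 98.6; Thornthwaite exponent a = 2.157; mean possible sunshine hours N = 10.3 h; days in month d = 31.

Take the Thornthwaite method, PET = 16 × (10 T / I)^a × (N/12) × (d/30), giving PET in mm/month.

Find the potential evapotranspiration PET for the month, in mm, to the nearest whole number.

37 mm

10T/I = 10 × 15.4 / 98.6 = 1.5619
(10T/I)^a = 1.5619^2.157 = 2.6164
Uncorrected PET = 16 × 2.6164 = 41.862 mm
Correction = (N/12)(d/30) = (10.3/12)(31/30) = 0.8869
PET = 41.862 × 0.8869 = 37.127 mm/month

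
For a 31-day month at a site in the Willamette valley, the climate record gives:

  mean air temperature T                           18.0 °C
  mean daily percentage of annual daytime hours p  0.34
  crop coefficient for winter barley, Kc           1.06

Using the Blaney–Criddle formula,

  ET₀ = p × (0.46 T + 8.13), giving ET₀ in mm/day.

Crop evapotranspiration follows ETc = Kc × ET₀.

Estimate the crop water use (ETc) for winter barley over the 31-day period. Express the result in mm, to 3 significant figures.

ET₀ = 0.34 × (0.46 × 18.0 + 8.13) = 0.34 × 16.410 = 5.5794 mm/d
ETc = Kc × ET₀ = 1.06 × 5.5794 = 5.9142 mm/d
Over 31 days: 5.9142 × 31 = 183.340 mm

183 mm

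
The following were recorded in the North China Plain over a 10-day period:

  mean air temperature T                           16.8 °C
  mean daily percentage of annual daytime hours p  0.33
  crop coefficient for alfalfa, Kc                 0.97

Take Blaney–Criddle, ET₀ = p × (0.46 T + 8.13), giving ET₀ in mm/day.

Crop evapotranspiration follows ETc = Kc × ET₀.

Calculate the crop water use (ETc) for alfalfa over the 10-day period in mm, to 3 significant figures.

ET₀ = 0.33 × (0.46 × 16.8 + 8.13) = 0.33 × 15.858 = 5.2331 mm/d
ETc = Kc × ET₀ = 0.97 × 5.2331 = 5.0761 mm/d
Over 10 days: 5.0761 × 10 = 50.761 mm

50.8 mm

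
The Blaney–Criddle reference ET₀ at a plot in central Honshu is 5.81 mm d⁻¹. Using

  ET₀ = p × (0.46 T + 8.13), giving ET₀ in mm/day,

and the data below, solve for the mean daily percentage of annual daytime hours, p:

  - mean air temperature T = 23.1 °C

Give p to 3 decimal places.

p = ET₀ / (0.46 T + 8.13) = 5.81 / (0.46 × 23.1 + 8.13) = 5.81 / 18.756 = 0.3098

0.310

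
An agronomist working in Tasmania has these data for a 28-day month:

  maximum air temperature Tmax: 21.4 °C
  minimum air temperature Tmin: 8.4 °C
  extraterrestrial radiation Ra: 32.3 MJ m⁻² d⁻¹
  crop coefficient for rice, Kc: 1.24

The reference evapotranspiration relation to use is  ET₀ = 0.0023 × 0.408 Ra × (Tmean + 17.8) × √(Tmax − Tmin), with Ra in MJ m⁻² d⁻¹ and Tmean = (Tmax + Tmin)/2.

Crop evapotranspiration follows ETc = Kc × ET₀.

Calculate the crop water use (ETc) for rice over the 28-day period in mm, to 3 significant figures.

124 mm

Tmean = (21.4 + 8.4)/2 = 14.90 °C
0.408 Ra = 0.408 × 32.3 = 13.1784 mm/d equivalent
ET₀ = 0.0023 × 13.1784 × (14.90 + 17.8) × √13.0 = 0.0023 × 13.1784 × 32.70 × 3.6056 = 3.5737 mm/d
ETc = Kc × ET₀ = 1.24 × 3.5737 = 4.4314 mm/d
Over 28 days: 4.4314 × 28 = 124.079 mm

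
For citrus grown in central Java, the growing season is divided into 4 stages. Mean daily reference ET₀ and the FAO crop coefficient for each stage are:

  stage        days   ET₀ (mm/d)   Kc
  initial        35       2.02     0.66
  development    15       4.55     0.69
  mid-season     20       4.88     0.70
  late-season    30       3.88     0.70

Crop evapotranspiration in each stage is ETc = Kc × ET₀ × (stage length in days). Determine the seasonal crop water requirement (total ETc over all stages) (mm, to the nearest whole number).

244 mm

initial: 0.66 × 2.02 × 35 = 46.66 mm
development: 0.69 × 4.55 × 15 = 47.09 mm
mid-season: 0.70 × 4.88 × 20 = 68.32 mm
late-season: 0.70 × 3.88 × 30 = 81.48 mm
Seasonal total = 243.55 mm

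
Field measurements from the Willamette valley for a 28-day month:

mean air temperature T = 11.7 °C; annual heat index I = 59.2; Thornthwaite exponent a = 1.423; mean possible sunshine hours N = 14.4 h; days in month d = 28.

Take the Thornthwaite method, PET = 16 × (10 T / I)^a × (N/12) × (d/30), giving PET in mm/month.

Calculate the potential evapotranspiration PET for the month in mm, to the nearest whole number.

47 mm

10T/I = 10 × 11.7 / 59.2 = 1.9764
(10T/I)^a = 1.9764^1.423 = 2.6365
Uncorrected PET = 16 × 2.6365 = 42.184 mm
Correction = (N/12)(d/30) = (14.4/12)(28/30) = 1.1200
PET = 42.184 × 1.1200 = 47.246 mm/month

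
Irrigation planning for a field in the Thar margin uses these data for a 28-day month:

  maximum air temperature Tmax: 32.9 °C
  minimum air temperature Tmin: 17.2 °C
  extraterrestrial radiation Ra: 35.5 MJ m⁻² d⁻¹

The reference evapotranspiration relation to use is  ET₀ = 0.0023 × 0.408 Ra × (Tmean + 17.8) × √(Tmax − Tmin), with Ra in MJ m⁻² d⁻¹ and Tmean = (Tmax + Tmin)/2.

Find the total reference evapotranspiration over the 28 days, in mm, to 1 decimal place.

158.4 mm

Tmean = (32.9 + 17.2)/2 = 25.05 °C
0.408 Ra = 0.408 × 35.5 = 14.4840 mm/d equivalent
ET₀ = 0.0023 × 14.4840 × (25.05 + 17.8) × √15.7 = 0.0023 × 14.4840 × 42.85 × 3.9623 = 5.6561 mm/d
Over 28 days: 5.6561 × 28 = 158.371 mm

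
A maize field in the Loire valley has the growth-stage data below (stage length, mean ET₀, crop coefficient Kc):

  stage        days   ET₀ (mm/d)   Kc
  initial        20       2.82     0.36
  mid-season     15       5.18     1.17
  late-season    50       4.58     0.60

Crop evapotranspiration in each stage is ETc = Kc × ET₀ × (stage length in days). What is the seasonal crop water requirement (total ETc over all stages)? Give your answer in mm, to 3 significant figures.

249 mm

initial: 0.36 × 2.82 × 20 = 20.30 mm
mid-season: 1.17 × 5.18 × 15 = 90.91 mm
late-season: 0.60 × 4.58 × 50 = 137.40 mm
Seasonal total = 248.61 mm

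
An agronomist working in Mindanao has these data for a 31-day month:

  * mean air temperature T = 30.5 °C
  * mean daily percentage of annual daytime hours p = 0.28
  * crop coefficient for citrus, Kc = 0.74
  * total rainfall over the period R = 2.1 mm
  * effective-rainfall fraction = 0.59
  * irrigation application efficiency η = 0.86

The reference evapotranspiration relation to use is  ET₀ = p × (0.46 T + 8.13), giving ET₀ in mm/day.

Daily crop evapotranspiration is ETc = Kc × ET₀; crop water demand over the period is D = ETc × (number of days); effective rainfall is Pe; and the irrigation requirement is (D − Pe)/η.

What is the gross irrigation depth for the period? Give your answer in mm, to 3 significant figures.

164 mm

ET₀ = 0.28 × (0.46 × 30.5 + 8.13) = 0.28 × 22.160 = 6.2048 mm/d
ETc = Kc × ET₀ = 0.74 × 6.2048 = 4.5916 mm/d
Crop demand D = ETc × 31 d = 4.5916 × 31 = 142.340 mm
Pe = 0.59 × 2.1 = 1.239 mm
D − Pe = 142.340 − 1.239 = 141.101 mm
Gross irrigation = 141.101 / 0.86 = 164.071 mm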